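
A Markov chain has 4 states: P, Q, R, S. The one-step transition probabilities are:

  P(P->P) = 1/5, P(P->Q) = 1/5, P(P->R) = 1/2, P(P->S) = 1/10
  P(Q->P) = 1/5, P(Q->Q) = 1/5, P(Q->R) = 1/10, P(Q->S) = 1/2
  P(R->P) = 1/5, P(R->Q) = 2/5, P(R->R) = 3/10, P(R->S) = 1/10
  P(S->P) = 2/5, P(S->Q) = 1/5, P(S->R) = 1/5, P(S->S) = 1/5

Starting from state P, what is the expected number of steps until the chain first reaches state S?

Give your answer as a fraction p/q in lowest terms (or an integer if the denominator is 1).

Answer: 160/33

Derivation:
Let h_i = expected steps to first reach S from state i.
Boundary: h_S = 0.
First-step equations for the other states:
  h_P = 1 + 1/5*h_P + 1/5*h_Q + 1/2*h_R + 1/10*h_S
  h_Q = 1 + 1/5*h_P + 1/5*h_Q + 1/10*h_R + 1/2*h_S
  h_R = 1 + 1/5*h_P + 2/5*h_Q + 3/10*h_R + 1/10*h_S

Substituting h_S = 0 and rearranging gives the linear system (I - Q) h = 1:
  [4/5, -1/5, -1/2] . (h_P, h_Q, h_R) = 1
  [-1/5, 4/5, -1/10] . (h_P, h_Q, h_R) = 1
  [-1/5, -2/5, 7/10] . (h_P, h_Q, h_R) = 1

Solving yields:
  h_P = 160/33
  h_Q = 100/33
  h_R = 50/11

Starting state is P, so the expected hitting time is h_P = 160/33.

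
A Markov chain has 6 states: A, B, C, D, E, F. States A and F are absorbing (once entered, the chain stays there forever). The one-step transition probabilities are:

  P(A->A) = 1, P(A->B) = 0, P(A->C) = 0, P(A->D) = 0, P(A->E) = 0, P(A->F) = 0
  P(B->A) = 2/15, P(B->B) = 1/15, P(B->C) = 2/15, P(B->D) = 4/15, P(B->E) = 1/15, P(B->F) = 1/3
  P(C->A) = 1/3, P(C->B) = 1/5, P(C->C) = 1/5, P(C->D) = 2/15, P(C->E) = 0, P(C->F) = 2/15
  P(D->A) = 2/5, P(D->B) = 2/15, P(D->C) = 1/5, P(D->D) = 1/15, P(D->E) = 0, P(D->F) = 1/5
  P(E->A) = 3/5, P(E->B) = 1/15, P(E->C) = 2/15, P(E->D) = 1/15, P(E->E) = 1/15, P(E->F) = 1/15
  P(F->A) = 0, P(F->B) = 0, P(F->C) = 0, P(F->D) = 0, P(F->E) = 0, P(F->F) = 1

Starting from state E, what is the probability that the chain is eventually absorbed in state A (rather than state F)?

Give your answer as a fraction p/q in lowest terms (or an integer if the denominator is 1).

Answer: 3292/4047

Derivation:
Let a_i = P(absorbed in A | start in state i).
Boundary conditions: a_A = 1, a_F = 0.
For each transient state i, a_i = sum_j P(i->j) * a_j:
  a_B = 2/15*a_A + 1/15*a_B + 2/15*a_C + 4/15*a_D + 1/15*a_E + 1/3*a_F
  a_C = 1/3*a_A + 1/5*a_B + 1/5*a_C + 2/15*a_D + 0*a_E + 2/15*a_F
  a_D = 2/5*a_A + 2/15*a_B + 1/5*a_C + 1/15*a_D + 0*a_E + 1/5*a_F
  a_E = 3/5*a_A + 1/15*a_B + 2/15*a_C + 1/15*a_D + 1/15*a_E + 1/15*a_F

Substituting a_A = 1 and a_F = 0, rearrange to (I - Q) a = r where r[i] = P(i -> A):
  [14/15, -2/15, -4/15, -1/15] . (a_B, a_C, a_D, a_E) = 2/15
  [-1/5, 4/5, -2/15, 0] . (a_B, a_C, a_D, a_E) = 1/3
  [-2/15, -1/5, 14/15, 0] . (a_B, a_C, a_D, a_E) = 2/5
  [-1/15, -2/15, -1/15, 14/15] . (a_B, a_C, a_D, a_E) = 3/5

Solving yields:
  a_B = 4471/9443
  a_C = 18148/28329
  a_D = 5982/9443
  a_E = 3292/4047

Starting state is E, so the absorption probability is a_E = 3292/4047.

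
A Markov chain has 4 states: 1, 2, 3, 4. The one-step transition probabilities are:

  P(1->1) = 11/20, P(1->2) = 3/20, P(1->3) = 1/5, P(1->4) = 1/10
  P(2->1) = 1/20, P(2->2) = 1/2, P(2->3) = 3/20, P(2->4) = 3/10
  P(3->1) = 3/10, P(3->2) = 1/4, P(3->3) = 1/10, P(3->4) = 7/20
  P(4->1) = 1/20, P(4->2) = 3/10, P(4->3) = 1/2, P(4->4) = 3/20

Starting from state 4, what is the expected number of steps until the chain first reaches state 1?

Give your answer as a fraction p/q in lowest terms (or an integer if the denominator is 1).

Answer: 8820/1031

Derivation:
Let h_i = expected steps to first reach 1 from state i.
Boundary: h_1 = 0.
First-step equations for the other states:
  h_2 = 1 + 1/20*h_1 + 1/2*h_2 + 3/20*h_3 + 3/10*h_4
  h_3 = 1 + 3/10*h_1 + 1/4*h_2 + 1/10*h_3 + 7/20*h_4
  h_4 = 1 + 1/20*h_1 + 3/10*h_2 + 1/2*h_3 + 3/20*h_4

Substituting h_1 = 0 and rearranging gives the linear system (I - Q) h = 1:
  [1/2, -3/20, -3/10] . (h_2, h_3, h_4) = 1
  [-1/4, 9/10, -7/20] . (h_2, h_3, h_4) = 1
  [-3/10, -1/2, 17/20] . (h_2, h_3, h_4) = 1

Solving yields:
  h_2 = 9520/1031
  h_3 = 7220/1031
  h_4 = 8820/1031

Starting state is 4, so the expected hitting time is h_4 = 8820/1031.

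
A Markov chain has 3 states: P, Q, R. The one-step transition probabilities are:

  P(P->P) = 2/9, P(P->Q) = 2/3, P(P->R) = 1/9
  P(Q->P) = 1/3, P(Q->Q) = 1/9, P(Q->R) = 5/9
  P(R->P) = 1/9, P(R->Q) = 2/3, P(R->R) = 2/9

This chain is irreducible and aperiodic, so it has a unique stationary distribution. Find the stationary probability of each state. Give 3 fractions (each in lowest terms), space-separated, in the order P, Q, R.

Answer: 13/56 3/7 19/56

Derivation:
The stationary distribution satisfies pi = pi * P, i.e.:
  pi_P = 2/9*pi_P + 1/3*pi_Q + 1/9*pi_R
  pi_Q = 2/3*pi_P + 1/9*pi_Q + 2/3*pi_R
  pi_R = 1/9*pi_P + 5/9*pi_Q + 2/9*pi_R
with normalization: pi_P + pi_Q + pi_R = 1.

Using the first 2 balance equations plus normalization, the linear system A*pi = b is:
  [-7/9, 1/3, 1/9] . pi = 0
  [2/3, -8/9, 2/3] . pi = 0
  [1, 1, 1] . pi = 1

Solving yields:
  pi_P = 13/56
  pi_Q = 3/7
  pi_R = 19/56

Verification (pi * P):
  13/56*2/9 + 3/7*1/3 + 19/56*1/9 = 13/56 = pi_P  (ok)
  13/56*2/3 + 3/7*1/9 + 19/56*2/3 = 3/7 = pi_Q  (ok)
  13/56*1/9 + 3/7*5/9 + 19/56*2/9 = 19/56 = pi_R  (ok)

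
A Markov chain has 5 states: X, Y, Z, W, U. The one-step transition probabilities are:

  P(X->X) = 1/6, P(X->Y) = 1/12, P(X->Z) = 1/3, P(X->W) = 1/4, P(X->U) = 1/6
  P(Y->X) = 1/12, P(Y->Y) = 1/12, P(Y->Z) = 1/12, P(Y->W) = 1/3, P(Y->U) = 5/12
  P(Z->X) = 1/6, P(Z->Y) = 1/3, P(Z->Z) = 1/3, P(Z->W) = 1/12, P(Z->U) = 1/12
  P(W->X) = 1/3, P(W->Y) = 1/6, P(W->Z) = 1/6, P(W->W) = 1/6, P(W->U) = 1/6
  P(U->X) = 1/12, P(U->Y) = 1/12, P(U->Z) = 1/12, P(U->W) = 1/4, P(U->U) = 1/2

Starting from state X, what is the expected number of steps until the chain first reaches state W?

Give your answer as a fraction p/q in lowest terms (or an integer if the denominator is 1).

Answer: 810/181

Derivation:
Let h_i = expected steps to first reach W from state i.
Boundary: h_W = 0.
First-step equations for the other states:
  h_X = 1 + 1/6*h_X + 1/12*h_Y + 1/3*h_Z + 1/4*h_W + 1/6*h_U
  h_Y = 1 + 1/12*h_X + 1/12*h_Y + 1/12*h_Z + 1/3*h_W + 5/12*h_U
  h_Z = 1 + 1/6*h_X + 1/3*h_Y + 1/3*h_Z + 1/12*h_W + 1/12*h_U
  h_U = 1 + 1/12*h_X + 1/12*h_Y + 1/12*h_Z + 1/4*h_W + 1/2*h_U

Substituting h_W = 0 and rearranging gives the linear system (I - Q) h = 1:
  [5/6, -1/12, -1/3, -1/6] . (h_X, h_Y, h_Z, h_U) = 1
  [-1/12, 11/12, -1/12, -5/12] . (h_X, h_Y, h_Z, h_U) = 1
  [-1/6, -1/3, 2/3, -1/12] . (h_X, h_Y, h_Z, h_U) = 1
  [-1/12, -1/12, -1/12, 1/2] . (h_X, h_Y, h_Z, h_U) = 1

Solving yields:
  h_X = 810/181
  h_Y = 704/181
  h_Z = 922/181
  h_U = 768/181

Starting state is X, so the expected hitting time is h_X = 810/181.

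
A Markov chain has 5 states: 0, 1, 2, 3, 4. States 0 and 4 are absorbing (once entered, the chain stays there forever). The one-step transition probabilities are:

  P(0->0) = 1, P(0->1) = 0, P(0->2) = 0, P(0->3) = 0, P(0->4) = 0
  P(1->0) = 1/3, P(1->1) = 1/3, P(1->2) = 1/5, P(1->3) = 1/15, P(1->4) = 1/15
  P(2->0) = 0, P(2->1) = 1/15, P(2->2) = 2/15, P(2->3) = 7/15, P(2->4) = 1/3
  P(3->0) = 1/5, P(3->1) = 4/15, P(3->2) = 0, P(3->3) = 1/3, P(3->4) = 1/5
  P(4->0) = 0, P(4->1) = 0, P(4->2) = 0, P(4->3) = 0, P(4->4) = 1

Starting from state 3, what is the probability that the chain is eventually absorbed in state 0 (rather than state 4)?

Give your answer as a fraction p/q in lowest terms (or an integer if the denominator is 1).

Answer: 641/1134

Derivation:
Let a_i = P(absorbed in 0 | start in state i).
Boundary conditions: a_0 = 1, a_4 = 0.
For each transient state i, a_i = sum_j P(i->j) * a_j:
  a_1 = 1/3*a_0 + 1/3*a_1 + 1/5*a_2 + 1/15*a_3 + 1/15*a_4
  a_2 = 0*a_0 + 1/15*a_1 + 2/15*a_2 + 7/15*a_3 + 1/3*a_4
  a_3 = 1/5*a_0 + 4/15*a_1 + 0*a_2 + 1/3*a_3 + 1/5*a_4

Substituting a_0 = 1 and a_4 = 0, rearrange to (I - Q) a = r where r[i] = P(i -> 0):
  [2/3, -1/5, -1/15] . (a_1, a_2, a_3) = 1/3
  [-1/15, 13/15, -7/15] . (a_1, a_2, a_3) = 0
  [-4/15, 0, 2/3] . (a_1, a_2, a_3) = 1/5

Solving yields:
  a_1 = 376/567
  a_2 = 403/1134
  a_3 = 641/1134

Starting state is 3, so the absorption probability is a_3 = 641/1134.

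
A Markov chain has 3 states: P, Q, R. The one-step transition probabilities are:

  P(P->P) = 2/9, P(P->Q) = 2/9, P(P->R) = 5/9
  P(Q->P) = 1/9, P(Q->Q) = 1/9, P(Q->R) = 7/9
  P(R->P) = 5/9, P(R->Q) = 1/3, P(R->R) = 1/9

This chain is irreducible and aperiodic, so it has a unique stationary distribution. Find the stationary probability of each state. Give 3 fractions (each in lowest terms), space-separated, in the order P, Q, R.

The stationary distribution satisfies pi = pi * P, i.e.:
  pi_P = 2/9*pi_P + 1/9*pi_Q + 5/9*pi_R
  pi_Q = 2/9*pi_P + 1/9*pi_Q + 1/3*pi_R
  pi_R = 5/9*pi_P + 7/9*pi_Q + 1/9*pi_R
with normalization: pi_P + pi_Q + pi_R = 1.

Using the first 2 balance equations plus normalization, the linear system A*pi = b is:
  [-7/9, 1/9, 5/9] . pi = 0
  [2/9, -8/9, 1/3] . pi = 0
  [1, 1, 1] . pi = 1

Solving yields:
  pi_P = 43/128
  pi_Q = 31/128
  pi_R = 27/64

Verification (pi * P):
  43/128*2/9 + 31/128*1/9 + 27/64*5/9 = 43/128 = pi_P  (ok)
  43/128*2/9 + 31/128*1/9 + 27/64*1/3 = 31/128 = pi_Q  (ok)
  43/128*5/9 + 31/128*7/9 + 27/64*1/9 = 27/64 = pi_R  (ok)

Answer: 43/128 31/128 27/64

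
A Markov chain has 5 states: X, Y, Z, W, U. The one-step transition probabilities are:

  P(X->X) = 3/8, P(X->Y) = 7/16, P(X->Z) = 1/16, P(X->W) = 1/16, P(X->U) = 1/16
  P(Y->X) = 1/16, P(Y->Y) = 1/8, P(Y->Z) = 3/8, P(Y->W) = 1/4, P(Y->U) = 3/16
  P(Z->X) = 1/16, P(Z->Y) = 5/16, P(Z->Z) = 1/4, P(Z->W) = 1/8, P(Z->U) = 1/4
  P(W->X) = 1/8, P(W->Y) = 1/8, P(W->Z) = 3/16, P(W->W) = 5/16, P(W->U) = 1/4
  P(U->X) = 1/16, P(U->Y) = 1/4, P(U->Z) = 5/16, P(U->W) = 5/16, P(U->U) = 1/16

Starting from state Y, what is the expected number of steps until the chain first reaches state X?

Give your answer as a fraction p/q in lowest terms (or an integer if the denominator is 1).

Let h_i = expected steps to first reach X from state i.
Boundary: h_X = 0.
First-step equations for the other states:
  h_Y = 1 + 1/16*h_X + 1/8*h_Y + 3/8*h_Z + 1/4*h_W + 3/16*h_U
  h_Z = 1 + 1/16*h_X + 5/16*h_Y + 1/4*h_Z + 1/8*h_W + 1/4*h_U
  h_W = 1 + 1/8*h_X + 1/8*h_Y + 3/16*h_Z + 5/16*h_W + 1/4*h_U
  h_U = 1 + 1/16*h_X + 1/4*h_Y + 5/16*h_Z + 5/16*h_W + 1/16*h_U

Substituting h_X = 0 and rearranging gives the linear system (I - Q) h = 1:
  [7/8, -3/8, -1/4, -3/16] . (h_Y, h_Z, h_W, h_U) = 1
  [-5/16, 3/4, -1/8, -1/4] . (h_Y, h_Z, h_W, h_U) = 1
  [-1/8, -3/16, 11/16, -1/4] . (h_Y, h_Z, h_W, h_U) = 1
  [-1/4, -5/16, -5/16, 15/16] . (h_Y, h_Z, h_W, h_U) = 1

Solving yields:
  h_Y = 760/59
  h_Z = 3828/295
  h_W = 12
  h_U = 3784/295

Starting state is Y, so the expected hitting time is h_Y = 760/59.

Answer: 760/59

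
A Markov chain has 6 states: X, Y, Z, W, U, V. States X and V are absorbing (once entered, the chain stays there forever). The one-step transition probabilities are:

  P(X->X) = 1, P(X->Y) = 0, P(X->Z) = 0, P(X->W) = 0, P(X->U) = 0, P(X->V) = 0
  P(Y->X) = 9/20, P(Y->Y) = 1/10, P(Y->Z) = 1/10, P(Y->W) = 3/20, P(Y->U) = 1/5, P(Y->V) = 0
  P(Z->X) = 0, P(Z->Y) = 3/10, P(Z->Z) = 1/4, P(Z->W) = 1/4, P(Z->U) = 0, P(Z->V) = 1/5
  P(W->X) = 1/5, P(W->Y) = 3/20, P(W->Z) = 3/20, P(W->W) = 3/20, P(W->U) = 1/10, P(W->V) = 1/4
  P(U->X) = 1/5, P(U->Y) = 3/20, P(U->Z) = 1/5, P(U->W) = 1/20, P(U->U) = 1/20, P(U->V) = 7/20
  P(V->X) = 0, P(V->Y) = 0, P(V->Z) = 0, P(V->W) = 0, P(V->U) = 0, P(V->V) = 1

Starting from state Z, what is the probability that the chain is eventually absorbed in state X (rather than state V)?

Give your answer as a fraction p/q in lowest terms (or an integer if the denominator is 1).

Answer: 3441/7481

Derivation:
Let a_i = P(absorbed in X | start in state i).
Boundary conditions: a_X = 1, a_V = 0.
For each transient state i, a_i = sum_j P(i->j) * a_j:
  a_Y = 9/20*a_X + 1/10*a_Y + 1/10*a_Z + 3/20*a_W + 1/5*a_U + 0*a_V
  a_Z = 0*a_X + 3/10*a_Y + 1/4*a_Z + 1/4*a_W + 0*a_U + 1/5*a_V
  a_W = 1/5*a_X + 3/20*a_Y + 3/20*a_Z + 3/20*a_W + 1/10*a_U + 1/4*a_V
  a_U = 1/5*a_X + 3/20*a_Y + 1/5*a_Z + 1/20*a_W + 1/20*a_U + 7/20*a_V

Substituting a_X = 1 and a_V = 0, rearrange to (I - Q) a = r where r[i] = P(i -> X):
  [9/10, -1/10, -3/20, -1/5] . (a_Y, a_Z, a_W, a_U) = 9/20
  [-3/10, 3/4, -1/4, 0] . (a_Y, a_Z, a_W, a_U) = 0
  [-3/20, -3/20, 17/20, -1/10] . (a_Y, a_Z, a_W, a_U) = 1/5
  [-3/20, -1/5, -1/20, 19/20] . (a_Y, a_Z, a_W, a_U) = 1/5

Solving yields:
  a_Y = 49430/67329
  a_Z = 3441/7481
  a_W = 11197/22443
  a_U = 3363/7481

Starting state is Z, so the absorption probability is a_Z = 3441/7481.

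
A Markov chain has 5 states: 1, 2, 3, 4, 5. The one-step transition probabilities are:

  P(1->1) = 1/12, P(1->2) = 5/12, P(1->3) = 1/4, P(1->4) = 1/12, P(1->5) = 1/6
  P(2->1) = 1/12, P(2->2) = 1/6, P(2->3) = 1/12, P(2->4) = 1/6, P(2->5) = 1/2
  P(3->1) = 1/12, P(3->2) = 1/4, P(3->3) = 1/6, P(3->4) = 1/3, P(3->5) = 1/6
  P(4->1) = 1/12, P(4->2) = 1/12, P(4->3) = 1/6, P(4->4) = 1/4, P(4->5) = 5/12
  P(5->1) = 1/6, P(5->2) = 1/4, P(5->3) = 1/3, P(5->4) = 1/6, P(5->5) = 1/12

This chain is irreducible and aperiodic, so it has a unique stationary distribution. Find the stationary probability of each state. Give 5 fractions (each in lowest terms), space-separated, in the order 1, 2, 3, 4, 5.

The stationary distribution satisfies pi = pi * P, i.e.:
  pi_1 = 1/12*pi_1 + 1/12*pi_2 + 1/12*pi_3 + 1/12*pi_4 + 1/6*pi_5
  pi_2 = 5/12*pi_1 + 1/6*pi_2 + 1/4*pi_3 + 1/12*pi_4 + 1/4*pi_5
  pi_3 = 1/4*pi_1 + 1/12*pi_2 + 1/6*pi_3 + 1/6*pi_4 + 1/3*pi_5
  pi_4 = 1/12*pi_1 + 1/6*pi_2 + 1/3*pi_3 + 1/4*pi_4 + 1/6*pi_5
  pi_5 = 1/6*pi_1 + 1/2*pi_2 + 1/6*pi_3 + 5/12*pi_4 + 1/12*pi_5
with normalization: pi_1 + pi_2 + pi_3 + pi_4 + pi_5 = 1.

Using the first 4 balance equations plus normalization, the linear system A*pi = b is:
  [-11/12, 1/12, 1/12, 1/12, 1/6] . pi = 0
  [5/12, -5/6, 1/4, 1/12, 1/4] . pi = 0
  [1/4, 1/12, -5/6, 1/6, 1/3] . pi = 0
  [1/12, 1/6, 1/3, -3/4, 1/6] . pi = 0
  [1, 1, 1, 1, 1] . pi = 1

Solving yields:
  pi_1 = 2799/26485
  pi_2 = 5691/26485
  pi_3 = 5357/26485
  pi_4 = 1107/5297
  pi_5 = 7103/26485

Verification (pi * P):
  2799/26485*1/12 + 5691/26485*1/12 + 5357/26485*1/12 + 1107/5297*1/12 + 7103/26485*1/6 = 2799/26485 = pi_1  (ok)
  2799/26485*5/12 + 5691/26485*1/6 + 5357/26485*1/4 + 1107/5297*1/12 + 7103/26485*1/4 = 5691/26485 = pi_2  (ok)
  2799/26485*1/4 + 5691/26485*1/12 + 5357/26485*1/6 + 1107/5297*1/6 + 7103/26485*1/3 = 5357/26485 = pi_3  (ok)
  2799/26485*1/12 + 5691/26485*1/6 + 5357/26485*1/3 + 1107/5297*1/4 + 7103/26485*1/6 = 1107/5297 = pi_4  (ok)
  2799/26485*1/6 + 5691/26485*1/2 + 5357/26485*1/6 + 1107/5297*5/12 + 7103/26485*1/12 = 7103/26485 = pi_5  (ok)

Answer: 2799/26485 5691/26485 5357/26485 1107/5297 7103/26485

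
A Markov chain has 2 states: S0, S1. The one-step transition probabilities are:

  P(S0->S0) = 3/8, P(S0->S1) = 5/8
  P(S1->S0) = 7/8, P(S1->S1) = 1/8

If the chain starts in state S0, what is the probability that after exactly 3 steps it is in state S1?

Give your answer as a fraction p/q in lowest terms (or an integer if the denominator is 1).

Computing P^3 by repeated multiplication:
P^1 =
  S0: [3/8, 5/8]
  S1: [7/8, 1/8]
P^2 =
  S0: [11/16, 5/16]
  S1: [7/16, 9/16]
P^3 =
  S0: [17/32, 15/32]
  S1: [21/32, 11/32]

(P^3)[S0 -> S1] = 15/32

Answer: 15/32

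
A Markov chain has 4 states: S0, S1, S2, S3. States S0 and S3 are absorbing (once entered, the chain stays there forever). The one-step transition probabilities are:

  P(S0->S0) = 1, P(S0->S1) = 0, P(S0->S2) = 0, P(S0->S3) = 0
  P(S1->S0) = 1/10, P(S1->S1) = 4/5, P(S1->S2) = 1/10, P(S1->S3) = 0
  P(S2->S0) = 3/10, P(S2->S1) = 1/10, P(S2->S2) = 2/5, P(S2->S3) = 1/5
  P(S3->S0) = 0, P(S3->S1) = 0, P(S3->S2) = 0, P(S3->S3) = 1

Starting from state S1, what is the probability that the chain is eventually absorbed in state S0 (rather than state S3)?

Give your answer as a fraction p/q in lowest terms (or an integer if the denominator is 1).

Answer: 9/11

Derivation:
Let a_i = P(absorbed in S0 | start in state i).
Boundary conditions: a_S0 = 1, a_S3 = 0.
For each transient state i, a_i = sum_j P(i->j) * a_j:
  a_S1 = 1/10*a_S0 + 4/5*a_S1 + 1/10*a_S2 + 0*a_S3
  a_S2 = 3/10*a_S0 + 1/10*a_S1 + 2/5*a_S2 + 1/5*a_S3

Substituting a_S0 = 1 and a_S3 = 0, rearrange to (I - Q) a = r where r[i] = P(i -> S0):
  [1/5, -1/10] . (a_S1, a_S2) = 1/10
  [-1/10, 3/5] . (a_S1, a_S2) = 3/10

Solving yields:
  a_S1 = 9/11
  a_S2 = 7/11

Starting state is S1, so the absorption probability is a_S1 = 9/11.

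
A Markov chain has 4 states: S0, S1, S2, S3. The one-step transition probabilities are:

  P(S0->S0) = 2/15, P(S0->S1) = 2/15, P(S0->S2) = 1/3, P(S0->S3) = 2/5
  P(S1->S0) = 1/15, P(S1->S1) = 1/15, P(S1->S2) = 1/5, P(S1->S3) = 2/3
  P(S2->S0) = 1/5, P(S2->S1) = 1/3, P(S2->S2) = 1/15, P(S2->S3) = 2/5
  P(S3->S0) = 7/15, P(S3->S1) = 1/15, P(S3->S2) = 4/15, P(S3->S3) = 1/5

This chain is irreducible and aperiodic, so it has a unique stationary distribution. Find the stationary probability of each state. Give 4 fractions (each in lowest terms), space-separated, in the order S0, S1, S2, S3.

Answer: 739/2834 411/2834 324/1417 518/1417

Derivation:
The stationary distribution satisfies pi = pi * P, i.e.:
  pi_S0 = 2/15*pi_S0 + 1/15*pi_S1 + 1/5*pi_S2 + 7/15*pi_S3
  pi_S1 = 2/15*pi_S0 + 1/15*pi_S1 + 1/3*pi_S2 + 1/15*pi_S3
  pi_S2 = 1/3*pi_S0 + 1/5*pi_S1 + 1/15*pi_S2 + 4/15*pi_S3
  pi_S3 = 2/5*pi_S0 + 2/3*pi_S1 + 2/5*pi_S2 + 1/5*pi_S3
with normalization: pi_S0 + pi_S1 + pi_S2 + pi_S3 = 1.

Using the first 3 balance equations plus normalization, the linear system A*pi = b is:
  [-13/15, 1/15, 1/5, 7/15] . pi = 0
  [2/15, -14/15, 1/3, 1/15] . pi = 0
  [1/3, 1/5, -14/15, 4/15] . pi = 0
  [1, 1, 1, 1] . pi = 1

Solving yields:
  pi_S0 = 739/2834
  pi_S1 = 411/2834
  pi_S2 = 324/1417
  pi_S3 = 518/1417

Verification (pi * P):
  739/2834*2/15 + 411/2834*1/15 + 324/1417*1/5 + 518/1417*7/15 = 739/2834 = pi_S0  (ok)
  739/2834*2/15 + 411/2834*1/15 + 324/1417*1/3 + 518/1417*1/15 = 411/2834 = pi_S1  (ok)
  739/2834*1/3 + 411/2834*1/5 + 324/1417*1/15 + 518/1417*4/15 = 324/1417 = pi_S2  (ok)
  739/2834*2/5 + 411/2834*2/3 + 324/1417*2/5 + 518/1417*1/5 = 518/1417 = pi_S3  (ok)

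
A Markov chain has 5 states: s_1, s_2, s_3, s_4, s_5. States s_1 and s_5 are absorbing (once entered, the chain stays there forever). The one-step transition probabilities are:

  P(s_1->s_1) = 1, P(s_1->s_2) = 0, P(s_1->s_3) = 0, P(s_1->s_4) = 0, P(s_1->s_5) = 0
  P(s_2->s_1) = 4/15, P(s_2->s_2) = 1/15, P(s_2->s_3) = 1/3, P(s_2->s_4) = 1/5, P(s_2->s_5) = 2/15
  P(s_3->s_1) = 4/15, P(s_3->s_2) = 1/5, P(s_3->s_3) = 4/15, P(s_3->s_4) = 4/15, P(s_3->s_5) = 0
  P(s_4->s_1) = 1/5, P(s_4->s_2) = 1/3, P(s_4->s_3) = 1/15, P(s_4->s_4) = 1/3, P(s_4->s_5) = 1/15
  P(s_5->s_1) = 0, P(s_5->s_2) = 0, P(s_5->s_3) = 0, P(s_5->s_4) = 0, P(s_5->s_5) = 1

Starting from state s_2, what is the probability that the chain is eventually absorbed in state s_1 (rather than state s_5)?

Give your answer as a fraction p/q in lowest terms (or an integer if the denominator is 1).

Let a_i = P(absorbed in s_1 | start in state i).
Boundary conditions: a_s_1 = 1, a_s_5 = 0.
For each transient state i, a_i = sum_j P(i->j) * a_j:
  a_s_2 = 4/15*a_s_1 + 1/15*a_s_2 + 1/3*a_s_3 + 1/5*a_s_4 + 2/15*a_s_5
  a_s_3 = 4/15*a_s_1 + 1/5*a_s_2 + 4/15*a_s_3 + 4/15*a_s_4 + 0*a_s_5
  a_s_4 = 1/5*a_s_1 + 1/3*a_s_2 + 1/15*a_s_3 + 1/3*a_s_4 + 1/15*a_s_5

Substituting a_s_1 = 1 and a_s_5 = 0, rearrange to (I - Q) a = r where r[i] = P(i -> s_1):
  [14/15, -1/3, -1/5] . (a_s_2, a_s_3, a_s_4) = 4/15
  [-1/5, 11/15, -4/15] . (a_s_2, a_s_3, a_s_4) = 4/15
  [-1/3, -1/15, 2/3] . (a_s_2, a_s_3, a_s_4) = 1/5

Solving yields:
  a_s_2 = 3/4
  a_s_3 = 179/212
  a_s_4 = 161/212

Starting state is s_2, so the absorption probability is a_s_2 = 3/4.

Answer: 3/4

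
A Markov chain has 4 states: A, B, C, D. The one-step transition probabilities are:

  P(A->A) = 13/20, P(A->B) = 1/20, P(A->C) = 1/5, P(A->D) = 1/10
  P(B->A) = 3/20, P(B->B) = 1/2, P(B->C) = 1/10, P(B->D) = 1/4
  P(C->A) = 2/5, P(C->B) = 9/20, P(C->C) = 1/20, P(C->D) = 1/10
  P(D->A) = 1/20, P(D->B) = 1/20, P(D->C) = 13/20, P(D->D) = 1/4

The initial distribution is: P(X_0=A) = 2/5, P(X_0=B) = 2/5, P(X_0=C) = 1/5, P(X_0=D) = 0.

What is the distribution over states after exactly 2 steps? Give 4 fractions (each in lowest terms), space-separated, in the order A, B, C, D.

Propagating the distribution step by step (d_{t+1} = d_t * P):
d_0 = (A=2/5, B=2/5, C=1/5, D=0)
  d_1[A] = 2/5*13/20 + 2/5*3/20 + 1/5*2/5 + 0*1/20 = 2/5
  d_1[B] = 2/5*1/20 + 2/5*1/2 + 1/5*9/20 + 0*1/20 = 31/100
  d_1[C] = 2/5*1/5 + 2/5*1/10 + 1/5*1/20 + 0*13/20 = 13/100
  d_1[D] = 2/5*1/10 + 2/5*1/4 + 1/5*1/10 + 0*1/4 = 4/25
d_1 = (A=2/5, B=31/100, C=13/100, D=4/25)
  d_2[A] = 2/5*13/20 + 31/100*3/20 + 13/100*2/5 + 4/25*1/20 = 733/2000
  d_2[B] = 2/5*1/20 + 31/100*1/2 + 13/100*9/20 + 4/25*1/20 = 483/2000
  d_2[C] = 2/5*1/5 + 31/100*1/10 + 13/100*1/20 + 4/25*13/20 = 443/2000
  d_2[D] = 2/5*1/10 + 31/100*1/4 + 13/100*1/10 + 4/25*1/4 = 341/2000
d_2 = (A=733/2000, B=483/2000, C=443/2000, D=341/2000)

Answer: 733/2000 483/2000 443/2000 341/2000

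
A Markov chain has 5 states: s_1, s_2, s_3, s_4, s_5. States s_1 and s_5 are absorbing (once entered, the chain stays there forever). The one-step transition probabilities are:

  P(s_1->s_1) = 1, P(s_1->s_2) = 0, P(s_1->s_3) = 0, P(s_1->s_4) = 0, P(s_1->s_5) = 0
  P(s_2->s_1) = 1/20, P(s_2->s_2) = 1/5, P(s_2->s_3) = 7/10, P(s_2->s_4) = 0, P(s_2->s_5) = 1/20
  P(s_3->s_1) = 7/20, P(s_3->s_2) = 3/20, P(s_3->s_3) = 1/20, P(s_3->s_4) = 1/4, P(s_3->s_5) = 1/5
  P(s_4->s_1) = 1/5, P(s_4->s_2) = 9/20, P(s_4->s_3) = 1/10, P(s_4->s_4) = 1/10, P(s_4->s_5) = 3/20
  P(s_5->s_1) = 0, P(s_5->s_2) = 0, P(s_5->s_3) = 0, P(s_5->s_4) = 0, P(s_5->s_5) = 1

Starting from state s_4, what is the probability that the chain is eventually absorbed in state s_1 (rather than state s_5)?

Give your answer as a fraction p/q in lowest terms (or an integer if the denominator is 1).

Answer: 2331/3926

Derivation:
Let a_i = P(absorbed in s_1 | start in state i).
Boundary conditions: a_s_1 = 1, a_s_5 = 0.
For each transient state i, a_i = sum_j P(i->j) * a_j:
  a_s_2 = 1/20*a_s_1 + 1/5*a_s_2 + 7/10*a_s_3 + 0*a_s_4 + 1/20*a_s_5
  a_s_3 = 7/20*a_s_1 + 3/20*a_s_2 + 1/20*a_s_3 + 1/4*a_s_4 + 1/5*a_s_5
  a_s_4 = 1/5*a_s_1 + 9/20*a_s_2 + 1/10*a_s_3 + 1/10*a_s_4 + 3/20*a_s_5

Substituting a_s_1 = 1 and a_s_5 = 0, rearrange to (I - Q) a = r where r[i] = P(i -> s_1):
  [4/5, -7/10, 0] . (a_s_2, a_s_3, a_s_4) = 1/20
  [-3/20, 19/20, -1/4] . (a_s_2, a_s_3, a_s_4) = 7/20
  [-9/20, -1/10, 9/10] . (a_s_2, a_s_3, a_s_4) = 1/5

Solving yields:
  a_s_2 = 1188/1963
  a_s_3 = 2435/3926
  a_s_4 = 2331/3926

Starting state is s_4, so the absorption probability is a_s_4 = 2331/3926.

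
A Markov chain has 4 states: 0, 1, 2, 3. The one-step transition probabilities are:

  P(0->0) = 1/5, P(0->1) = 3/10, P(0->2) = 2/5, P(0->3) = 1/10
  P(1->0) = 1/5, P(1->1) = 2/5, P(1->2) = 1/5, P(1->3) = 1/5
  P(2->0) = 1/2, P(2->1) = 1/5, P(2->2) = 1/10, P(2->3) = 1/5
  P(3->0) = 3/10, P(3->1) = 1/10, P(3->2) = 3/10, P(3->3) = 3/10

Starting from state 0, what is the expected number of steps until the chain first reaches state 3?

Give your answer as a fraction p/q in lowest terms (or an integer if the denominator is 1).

Answer: 115/18

Derivation:
Let h_i = expected steps to first reach 3 from state i.
Boundary: h_3 = 0.
First-step equations for the other states:
  h_0 = 1 + 1/5*h_0 + 3/10*h_1 + 2/5*h_2 + 1/10*h_3
  h_1 = 1 + 1/5*h_0 + 2/5*h_1 + 1/5*h_2 + 1/5*h_3
  h_2 = 1 + 1/2*h_0 + 1/5*h_1 + 1/10*h_2 + 1/5*h_3

Substituting h_3 = 0 and rearranging gives the linear system (I - Q) h = 1:
  [4/5, -3/10, -2/5] . (h_0, h_1, h_2) = 1
  [-1/5, 3/5, -1/5] . (h_0, h_1, h_2) = 1
  [-1/2, -1/5, 9/10] . (h_0, h_1, h_2) = 1

Solving yields:
  h_0 = 115/18
  h_1 = 52/9
  h_2 = 107/18

Starting state is 0, so the expected hitting time is h_0 = 115/18.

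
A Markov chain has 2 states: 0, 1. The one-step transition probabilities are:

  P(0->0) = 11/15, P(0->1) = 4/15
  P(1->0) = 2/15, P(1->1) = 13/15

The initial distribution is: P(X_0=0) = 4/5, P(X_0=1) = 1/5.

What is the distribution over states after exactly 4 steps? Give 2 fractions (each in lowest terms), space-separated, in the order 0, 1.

Answer: 3692/9375 5683/9375

Derivation:
Propagating the distribution step by step (d_{t+1} = d_t * P):
d_0 = (0=4/5, 1=1/5)
  d_1[0] = 4/5*11/15 + 1/5*2/15 = 46/75
  d_1[1] = 4/5*4/15 + 1/5*13/15 = 29/75
d_1 = (0=46/75, 1=29/75)
  d_2[0] = 46/75*11/15 + 29/75*2/15 = 188/375
  d_2[1] = 46/75*4/15 + 29/75*13/15 = 187/375
d_2 = (0=188/375, 1=187/375)
  d_3[0] = 188/375*11/15 + 187/375*2/15 = 814/1875
  d_3[1] = 188/375*4/15 + 187/375*13/15 = 1061/1875
d_3 = (0=814/1875, 1=1061/1875)
  d_4[0] = 814/1875*11/15 + 1061/1875*2/15 = 3692/9375
  d_4[1] = 814/1875*4/15 + 1061/1875*13/15 = 5683/9375
d_4 = (0=3692/9375, 1=5683/9375)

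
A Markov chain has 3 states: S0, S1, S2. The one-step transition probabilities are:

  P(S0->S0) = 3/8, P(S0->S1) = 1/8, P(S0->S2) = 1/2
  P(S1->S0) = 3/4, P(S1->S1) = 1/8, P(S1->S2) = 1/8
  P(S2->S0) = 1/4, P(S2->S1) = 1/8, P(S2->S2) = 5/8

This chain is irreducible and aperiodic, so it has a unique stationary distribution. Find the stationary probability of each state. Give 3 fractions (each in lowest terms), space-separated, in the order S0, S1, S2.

The stationary distribution satisfies pi = pi * P, i.e.:
  pi_S0 = 3/8*pi_S0 + 3/4*pi_S1 + 1/4*pi_S2
  pi_S1 = 1/8*pi_S0 + 1/8*pi_S1 + 1/8*pi_S2
  pi_S2 = 1/2*pi_S0 + 1/8*pi_S1 + 5/8*pi_S2
with normalization: pi_S0 + pi_S1 + pi_S2 = 1.

Using the first 2 balance equations plus normalization, the linear system A*pi = b is:
  [-5/8, 3/4, 1/4] . pi = 0
  [1/8, -7/8, 1/8] . pi = 0
  [1, 1, 1] . pi = 1

Solving yields:
  pi_S0 = 5/14
  pi_S1 = 1/8
  pi_S2 = 29/56

Verification (pi * P):
  5/14*3/8 + 1/8*3/4 + 29/56*1/4 = 5/14 = pi_S0  (ok)
  5/14*1/8 + 1/8*1/8 + 29/56*1/8 = 1/8 = pi_S1  (ok)
  5/14*1/2 + 1/8*1/8 + 29/56*5/8 = 29/56 = pi_S2  (ok)

Answer: 5/14 1/8 29/56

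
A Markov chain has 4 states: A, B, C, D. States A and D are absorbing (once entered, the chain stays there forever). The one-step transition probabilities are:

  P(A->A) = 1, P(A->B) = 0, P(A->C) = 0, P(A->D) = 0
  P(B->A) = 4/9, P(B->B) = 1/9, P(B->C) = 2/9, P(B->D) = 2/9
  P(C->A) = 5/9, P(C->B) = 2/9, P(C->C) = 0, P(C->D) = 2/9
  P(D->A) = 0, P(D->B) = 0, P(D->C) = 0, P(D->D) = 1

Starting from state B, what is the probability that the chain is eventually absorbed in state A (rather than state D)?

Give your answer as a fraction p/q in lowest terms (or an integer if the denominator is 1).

Let a_i = P(absorbed in A | start in state i).
Boundary conditions: a_A = 1, a_D = 0.
For each transient state i, a_i = sum_j P(i->j) * a_j:
  a_B = 4/9*a_A + 1/9*a_B + 2/9*a_C + 2/9*a_D
  a_C = 5/9*a_A + 2/9*a_B + 0*a_C + 2/9*a_D

Substituting a_A = 1 and a_D = 0, rearrange to (I - Q) a = r where r[i] = P(i -> A):
  [8/9, -2/9] . (a_B, a_C) = 4/9
  [-2/9, 1] . (a_B, a_C) = 5/9

Solving yields:
  a_B = 23/34
  a_C = 12/17

Starting state is B, so the absorption probability is a_B = 23/34.

Answer: 23/34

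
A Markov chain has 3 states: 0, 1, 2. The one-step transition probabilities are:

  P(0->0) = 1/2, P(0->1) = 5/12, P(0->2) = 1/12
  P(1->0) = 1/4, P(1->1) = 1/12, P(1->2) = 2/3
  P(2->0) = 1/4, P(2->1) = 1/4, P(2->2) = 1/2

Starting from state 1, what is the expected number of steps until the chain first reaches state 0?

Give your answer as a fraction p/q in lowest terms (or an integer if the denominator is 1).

Answer: 4

Derivation:
Let h_i = expected steps to first reach 0 from state i.
Boundary: h_0 = 0.
First-step equations for the other states:
  h_1 = 1 + 1/4*h_0 + 1/12*h_1 + 2/3*h_2
  h_2 = 1 + 1/4*h_0 + 1/4*h_1 + 1/2*h_2

Substituting h_0 = 0 and rearranging gives the linear system (I - Q) h = 1:
  [11/12, -2/3] . (h_1, h_2) = 1
  [-1/4, 1/2] . (h_1, h_2) = 1

Solving yields:
  h_1 = 4
  h_2 = 4

Starting state is 1, so the expected hitting time is h_1 = 4.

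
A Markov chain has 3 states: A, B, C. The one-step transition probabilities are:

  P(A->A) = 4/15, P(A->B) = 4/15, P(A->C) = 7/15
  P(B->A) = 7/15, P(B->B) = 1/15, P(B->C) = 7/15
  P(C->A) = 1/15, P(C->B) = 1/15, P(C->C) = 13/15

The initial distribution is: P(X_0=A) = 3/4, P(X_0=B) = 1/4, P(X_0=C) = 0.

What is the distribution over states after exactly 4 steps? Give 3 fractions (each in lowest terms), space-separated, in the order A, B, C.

Propagating the distribution step by step (d_{t+1} = d_t * P):
d_0 = (A=3/4, B=1/4, C=0)
  d_1[A] = 3/4*4/15 + 1/4*7/15 + 0*1/15 = 19/60
  d_1[B] = 3/4*4/15 + 1/4*1/15 + 0*1/15 = 13/60
  d_1[C] = 3/4*7/15 + 1/4*7/15 + 0*13/15 = 7/15
d_1 = (A=19/60, B=13/60, C=7/15)
  d_2[A] = 19/60*4/15 + 13/60*7/15 + 7/15*1/15 = 13/60
  d_2[B] = 19/60*4/15 + 13/60*1/15 + 7/15*1/15 = 13/100
  d_2[C] = 19/60*7/15 + 13/60*7/15 + 7/15*13/15 = 49/75
d_2 = (A=13/60, B=13/100, C=49/75)
  d_3[A] = 13/60*4/15 + 13/100*7/15 + 49/75*1/15 = 81/500
  d_3[B] = 13/60*4/15 + 13/100*1/15 + 49/75*1/15 = 11/100
  d_3[C] = 13/60*7/15 + 13/100*7/15 + 49/75*13/15 = 91/125
d_3 = (A=81/500, B=11/100, C=91/125)
  d_4[A] = 81/500*4/15 + 11/100*7/15 + 91/125*1/15 = 1073/7500
  d_4[B] = 81/500*4/15 + 11/100*1/15 + 91/125*1/15 = 743/7500
  d_4[C] = 81/500*7/15 + 11/100*7/15 + 91/125*13/15 = 1421/1875
d_4 = (A=1073/7500, B=743/7500, C=1421/1875)

Answer: 1073/7500 743/7500 1421/1875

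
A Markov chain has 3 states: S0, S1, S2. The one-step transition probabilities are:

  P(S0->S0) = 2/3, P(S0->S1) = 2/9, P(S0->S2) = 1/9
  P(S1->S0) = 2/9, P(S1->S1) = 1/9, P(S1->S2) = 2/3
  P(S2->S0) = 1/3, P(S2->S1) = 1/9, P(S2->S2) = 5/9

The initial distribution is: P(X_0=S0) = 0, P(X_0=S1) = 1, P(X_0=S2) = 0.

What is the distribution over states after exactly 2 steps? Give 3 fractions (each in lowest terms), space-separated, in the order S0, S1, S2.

Answer: 32/81 11/81 38/81

Derivation:
Propagating the distribution step by step (d_{t+1} = d_t * P):
d_0 = (S0=0, S1=1, S2=0)
  d_1[S0] = 0*2/3 + 1*2/9 + 0*1/3 = 2/9
  d_1[S1] = 0*2/9 + 1*1/9 + 0*1/9 = 1/9
  d_1[S2] = 0*1/9 + 1*2/3 + 0*5/9 = 2/3
d_1 = (S0=2/9, S1=1/9, S2=2/3)
  d_2[S0] = 2/9*2/3 + 1/9*2/9 + 2/3*1/3 = 32/81
  d_2[S1] = 2/9*2/9 + 1/9*1/9 + 2/3*1/9 = 11/81
  d_2[S2] = 2/9*1/9 + 1/9*2/3 + 2/3*5/9 = 38/81
d_2 = (S0=32/81, S1=11/81, S2=38/81)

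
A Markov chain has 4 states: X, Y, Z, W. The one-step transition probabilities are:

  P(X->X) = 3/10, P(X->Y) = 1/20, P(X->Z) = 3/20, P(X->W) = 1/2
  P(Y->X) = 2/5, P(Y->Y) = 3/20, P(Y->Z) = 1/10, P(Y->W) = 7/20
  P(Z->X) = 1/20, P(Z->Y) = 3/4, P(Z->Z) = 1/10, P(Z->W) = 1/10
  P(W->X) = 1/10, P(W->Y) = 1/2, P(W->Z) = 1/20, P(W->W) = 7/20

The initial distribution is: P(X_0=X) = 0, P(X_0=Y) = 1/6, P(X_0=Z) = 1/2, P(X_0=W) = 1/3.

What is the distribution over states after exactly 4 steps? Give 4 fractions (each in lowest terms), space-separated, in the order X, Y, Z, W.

Answer: 222439/960000 150919/480000 22361/240000 346279/960000

Derivation:
Propagating the distribution step by step (d_{t+1} = d_t * P):
d_0 = (X=0, Y=1/6, Z=1/2, W=1/3)
  d_1[X] = 0*3/10 + 1/6*2/5 + 1/2*1/20 + 1/3*1/10 = 1/8
  d_1[Y] = 0*1/20 + 1/6*3/20 + 1/2*3/4 + 1/3*1/2 = 17/30
  d_1[Z] = 0*3/20 + 1/6*1/10 + 1/2*1/10 + 1/3*1/20 = 1/12
  d_1[W] = 0*1/2 + 1/6*7/20 + 1/2*1/10 + 1/3*7/20 = 9/40
d_1 = (X=1/8, Y=17/30, Z=1/12, W=9/40)
  d_2[X] = 1/8*3/10 + 17/30*2/5 + 1/12*1/20 + 9/40*1/10 = 349/1200
  d_2[Y] = 1/8*1/20 + 17/30*3/20 + 1/12*3/4 + 9/40*1/2 = 213/800
  d_2[Z] = 1/8*3/20 + 17/30*1/10 + 1/12*1/10 + 9/40*1/20 = 19/200
  d_2[W] = 1/8*1/2 + 17/30*7/20 + 1/12*1/10 + 9/40*7/20 = 167/480
d_2 = (X=349/1200, Y=213/800, Z=19/200, W=167/480)
  d_3[X] = 349/1200*3/10 + 213/800*2/5 + 19/200*1/20 + 167/480*1/10 = 5599/24000
  d_3[Y] = 349/1200*1/20 + 213/800*3/20 + 19/200*3/4 + 167/480*1/2 = 959/3200
  d_3[Z] = 349/1200*3/20 + 213/800*1/10 + 19/200*1/10 + 167/480*1/20 = 4663/48000
  d_3[W] = 349/1200*1/2 + 213/800*7/20 + 19/200*1/10 + 167/480*7/20 = 2959/8000
d_3 = (X=5599/24000, Y=959/3200, Z=4663/48000, W=2959/8000)
  d_4[X] = 5599/24000*3/10 + 959/3200*2/5 + 4663/48000*1/20 + 2959/8000*1/10 = 222439/960000
  d_4[Y] = 5599/24000*1/20 + 959/3200*3/20 + 4663/48000*3/4 + 2959/8000*1/2 = 150919/480000
  d_4[Z] = 5599/24000*3/20 + 959/3200*1/10 + 4663/48000*1/10 + 2959/8000*1/20 = 22361/240000
  d_4[W] = 5599/24000*1/2 + 959/3200*7/20 + 4663/48000*1/10 + 2959/8000*7/20 = 346279/960000
d_4 = (X=222439/960000, Y=150919/480000, Z=22361/240000, W=346279/960000)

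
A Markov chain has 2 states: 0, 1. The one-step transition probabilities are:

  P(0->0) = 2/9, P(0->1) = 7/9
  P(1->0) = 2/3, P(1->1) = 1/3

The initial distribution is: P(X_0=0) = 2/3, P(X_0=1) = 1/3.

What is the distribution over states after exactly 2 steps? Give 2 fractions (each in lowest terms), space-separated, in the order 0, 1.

Propagating the distribution step by step (d_{t+1} = d_t * P):
d_0 = (0=2/3, 1=1/3)
  d_1[0] = 2/3*2/9 + 1/3*2/3 = 10/27
  d_1[1] = 2/3*7/9 + 1/3*1/3 = 17/27
d_1 = (0=10/27, 1=17/27)
  d_2[0] = 10/27*2/9 + 17/27*2/3 = 122/243
  d_2[1] = 10/27*7/9 + 17/27*1/3 = 121/243
d_2 = (0=122/243, 1=121/243)

Answer: 122/243 121/243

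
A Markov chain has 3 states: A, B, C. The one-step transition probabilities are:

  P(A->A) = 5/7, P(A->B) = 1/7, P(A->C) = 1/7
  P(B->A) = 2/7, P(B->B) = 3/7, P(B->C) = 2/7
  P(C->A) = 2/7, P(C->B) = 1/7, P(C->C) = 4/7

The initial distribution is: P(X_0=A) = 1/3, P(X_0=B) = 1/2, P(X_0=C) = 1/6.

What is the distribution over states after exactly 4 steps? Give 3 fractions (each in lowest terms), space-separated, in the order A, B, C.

Propagating the distribution step by step (d_{t+1} = d_t * P):
d_0 = (A=1/3, B=1/2, C=1/6)
  d_1[A] = 1/3*5/7 + 1/2*2/7 + 1/6*2/7 = 3/7
  d_1[B] = 1/3*1/7 + 1/2*3/7 + 1/6*1/7 = 2/7
  d_1[C] = 1/3*1/7 + 1/2*2/7 + 1/6*4/7 = 2/7
d_1 = (A=3/7, B=2/7, C=2/7)
  d_2[A] = 3/7*5/7 + 2/7*2/7 + 2/7*2/7 = 23/49
  d_2[B] = 3/7*1/7 + 2/7*3/7 + 2/7*1/7 = 11/49
  d_2[C] = 3/7*1/7 + 2/7*2/7 + 2/7*4/7 = 15/49
d_2 = (A=23/49, B=11/49, C=15/49)
  d_3[A] = 23/49*5/7 + 11/49*2/7 + 15/49*2/7 = 167/343
  d_3[B] = 23/49*1/7 + 11/49*3/7 + 15/49*1/7 = 71/343
  d_3[C] = 23/49*1/7 + 11/49*2/7 + 15/49*4/7 = 15/49
d_3 = (A=167/343, B=71/343, C=15/49)
  d_4[A] = 167/343*5/7 + 71/343*2/7 + 15/49*2/7 = 1187/2401
  d_4[B] = 167/343*1/7 + 71/343*3/7 + 15/49*1/7 = 485/2401
  d_4[C] = 167/343*1/7 + 71/343*2/7 + 15/49*4/7 = 729/2401
d_4 = (A=1187/2401, B=485/2401, C=729/2401)

Answer: 1187/2401 485/2401 729/2401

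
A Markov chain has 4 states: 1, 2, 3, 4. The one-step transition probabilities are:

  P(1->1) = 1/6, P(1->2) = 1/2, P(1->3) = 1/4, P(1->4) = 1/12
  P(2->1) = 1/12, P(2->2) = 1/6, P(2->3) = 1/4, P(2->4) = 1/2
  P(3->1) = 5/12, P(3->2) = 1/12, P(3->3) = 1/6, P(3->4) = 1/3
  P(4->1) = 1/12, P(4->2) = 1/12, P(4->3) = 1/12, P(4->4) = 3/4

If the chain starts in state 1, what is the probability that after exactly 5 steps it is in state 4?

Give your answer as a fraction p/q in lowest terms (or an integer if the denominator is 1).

Answer: 44959/82944

Derivation:
Computing P^5 by repeated multiplication:
P^1 =
  1: [1/6, 1/2, 1/4, 1/12]
  2: [1/12, 1/6, 1/4, 1/2]
  3: [5/12, 1/12, 1/6, 1/3]
  4: [1/12, 1/12, 1/12, 3/4]
P^2 =
  1: [13/72, 7/36, 31/144, 59/144]
  2: [25/144, 19/144, 7/48, 79/144]
  3: [25/144, 19/72, 13/72, 55/144]
  4: [17/144, 1/8, 17/144, 23/36]
P^3 =
  1: [49/288, 151/864, 283/1728, 283/576]
  2: [253/1728, 1/6, 253/1728, 467/864]
  3: [91/576, 307/1728, 37/216, 71/144]
  4: [229/1728, 247/1728, 77/576, 1021/1728]
P^4 =
  1: [1577/10368, 875/5184, 3203/20736, 10879/20736]
  2: [2993/20736, 3281/20736, 1021/6912, 11399/20736]
  3: [3185/20736, 425/2592, 199/1296, 10967/20736]
  4: [2881/20736, 65/432, 2911/20736, 739/1296]
P^5 =
  1: [2039/13824, 20003/124416, 37247/248832, 44959/82944]
  2: [35981/248832, 6497/41472, 36347/248832, 68761/124416]
  3: [4073/27648, 40061/248832, 18545/124416, 2813/5184]
  4: [35261/248832, 38261/248832, 3961/27648, 139661/248832]

(P^5)[1 -> 4] = 44959/82944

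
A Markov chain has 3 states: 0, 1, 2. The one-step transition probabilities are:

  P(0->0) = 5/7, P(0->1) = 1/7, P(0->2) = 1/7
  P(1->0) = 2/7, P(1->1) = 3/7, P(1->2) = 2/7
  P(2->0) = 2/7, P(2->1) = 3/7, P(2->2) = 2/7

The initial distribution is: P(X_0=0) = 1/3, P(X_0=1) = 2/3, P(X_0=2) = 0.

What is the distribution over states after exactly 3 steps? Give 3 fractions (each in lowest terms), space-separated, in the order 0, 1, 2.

Propagating the distribution step by step (d_{t+1} = d_t * P):
d_0 = (0=1/3, 1=2/3, 2=0)
  d_1[0] = 1/3*5/7 + 2/3*2/7 + 0*2/7 = 3/7
  d_1[1] = 1/3*1/7 + 2/3*3/7 + 0*3/7 = 1/3
  d_1[2] = 1/3*1/7 + 2/3*2/7 + 0*2/7 = 5/21
d_1 = (0=3/7, 1=1/3, 2=5/21)
  d_2[0] = 3/7*5/7 + 1/3*2/7 + 5/21*2/7 = 23/49
  d_2[1] = 3/7*1/7 + 1/3*3/7 + 5/21*3/7 = 15/49
  d_2[2] = 3/7*1/7 + 1/3*2/7 + 5/21*2/7 = 11/49
d_2 = (0=23/49, 1=15/49, 2=11/49)
  d_3[0] = 23/49*5/7 + 15/49*2/7 + 11/49*2/7 = 167/343
  d_3[1] = 23/49*1/7 + 15/49*3/7 + 11/49*3/7 = 101/343
  d_3[2] = 23/49*1/7 + 15/49*2/7 + 11/49*2/7 = 75/343
d_3 = (0=167/343, 1=101/343, 2=75/343)

Answer: 167/343 101/343 75/343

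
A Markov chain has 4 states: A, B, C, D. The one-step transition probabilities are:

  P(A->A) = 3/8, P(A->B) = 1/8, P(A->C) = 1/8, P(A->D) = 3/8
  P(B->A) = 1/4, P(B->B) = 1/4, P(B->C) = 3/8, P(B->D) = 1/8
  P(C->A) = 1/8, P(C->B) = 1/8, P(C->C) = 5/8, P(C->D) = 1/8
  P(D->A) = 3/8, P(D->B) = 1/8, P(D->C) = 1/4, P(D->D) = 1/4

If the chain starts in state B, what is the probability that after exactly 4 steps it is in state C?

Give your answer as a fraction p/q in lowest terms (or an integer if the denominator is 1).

Computing P^4 by repeated multiplication:
P^1 =
  A: [3/8, 1/8, 1/8, 3/8]
  B: [1/4, 1/4, 3/8, 1/8]
  C: [1/8, 1/8, 5/8, 1/8]
  D: [3/8, 1/8, 1/4, 1/4]
P^2 =
  A: [21/64, 9/64, 17/64, 17/64]
  B: [1/4, 5/32, 25/64, 13/64]
  C: [13/64, 9/64, 31/64, 11/64]
  D: [19/64, 9/64, 5/16, 1/4]
P^3 =
  A: [149/512, 73/512, 167/512, 123/512]
  B: [33/128, 37/256, 197/512, 109/512]
  C: [121/512, 73/512, 217/512, 101/512]
  D: [143/512, 73/512, 89/256, 59/256]
P^4 =
  A: [1129/4096, 585/4096, 1449/4096, 933/4096]
  B: [267/1024, 293/2048, 1557/4096, 885/4096]
  C: [1029/4096, 585/4096, 1627/4096, 855/4096]
  D: [1107/4096, 585/4096, 93/256, 229/1024]

(P^4)[B -> C] = 1557/4096

Answer: 1557/4096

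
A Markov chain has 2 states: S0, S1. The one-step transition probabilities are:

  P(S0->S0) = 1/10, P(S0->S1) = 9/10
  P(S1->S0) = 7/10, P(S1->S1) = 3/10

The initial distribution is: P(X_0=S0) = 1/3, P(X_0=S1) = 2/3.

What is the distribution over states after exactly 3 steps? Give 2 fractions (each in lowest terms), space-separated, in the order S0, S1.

Answer: 23/50 27/50

Derivation:
Propagating the distribution step by step (d_{t+1} = d_t * P):
d_0 = (S0=1/3, S1=2/3)
  d_1[S0] = 1/3*1/10 + 2/3*7/10 = 1/2
  d_1[S1] = 1/3*9/10 + 2/3*3/10 = 1/2
d_1 = (S0=1/2, S1=1/2)
  d_2[S0] = 1/2*1/10 + 1/2*7/10 = 2/5
  d_2[S1] = 1/2*9/10 + 1/2*3/10 = 3/5
d_2 = (S0=2/5, S1=3/5)
  d_3[S0] = 2/5*1/10 + 3/5*7/10 = 23/50
  d_3[S1] = 2/5*9/10 + 3/5*3/10 = 27/50
d_3 = (S0=23/50, S1=27/50)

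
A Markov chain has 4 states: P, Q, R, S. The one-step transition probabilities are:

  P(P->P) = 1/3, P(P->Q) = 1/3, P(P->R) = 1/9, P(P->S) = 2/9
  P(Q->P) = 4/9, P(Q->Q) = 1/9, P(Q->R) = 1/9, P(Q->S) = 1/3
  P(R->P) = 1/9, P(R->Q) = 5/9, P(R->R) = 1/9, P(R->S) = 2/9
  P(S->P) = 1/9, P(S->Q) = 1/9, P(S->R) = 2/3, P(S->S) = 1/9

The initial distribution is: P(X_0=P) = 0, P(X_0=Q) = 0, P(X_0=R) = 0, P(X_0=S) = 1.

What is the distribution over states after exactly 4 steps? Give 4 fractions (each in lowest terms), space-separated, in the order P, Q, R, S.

Propagating the distribution step by step (d_{t+1} = d_t * P):
d_0 = (P=0, Q=0, R=0, S=1)
  d_1[P] = 0*1/3 + 0*4/9 + 0*1/9 + 1*1/9 = 1/9
  d_1[Q] = 0*1/3 + 0*1/9 + 0*5/9 + 1*1/9 = 1/9
  d_1[R] = 0*1/9 + 0*1/9 + 0*1/9 + 1*2/3 = 2/3
  d_1[S] = 0*2/9 + 0*1/3 + 0*2/9 + 1*1/9 = 1/9
d_1 = (P=1/9, Q=1/9, R=2/3, S=1/9)
  d_2[P] = 1/9*1/3 + 1/9*4/9 + 2/3*1/9 + 1/9*1/9 = 14/81
  d_2[Q] = 1/9*1/3 + 1/9*1/9 + 2/3*5/9 + 1/9*1/9 = 35/81
  d_2[R] = 1/9*1/9 + 1/9*1/9 + 2/3*1/9 + 1/9*2/3 = 14/81
  d_2[S] = 1/9*2/9 + 1/9*1/3 + 2/3*2/9 + 1/9*1/9 = 2/9
d_2 = (P=14/81, Q=35/81, R=14/81, S=2/9)
  d_3[P] = 14/81*1/3 + 35/81*4/9 + 14/81*1/9 + 2/9*1/9 = 214/729
  d_3[Q] = 14/81*1/3 + 35/81*1/9 + 14/81*5/9 + 2/9*1/9 = 55/243
  d_3[R] = 14/81*1/9 + 35/81*1/9 + 14/81*1/9 + 2/9*2/3 = 19/81
  d_3[S] = 14/81*2/9 + 35/81*1/3 + 14/81*2/9 + 2/9*1/9 = 179/729
d_3 = (P=214/729, Q=55/243, R=19/81, S=179/729)
  d_4[P] = 214/729*1/3 + 55/243*4/9 + 19/81*1/9 + 179/729*1/9 = 1652/6561
  d_4[Q] = 214/729*1/3 + 55/243*1/9 + 19/81*5/9 + 179/729*1/9 = 1841/6561
  d_4[R] = 214/729*1/9 + 55/243*1/9 + 19/81*1/9 + 179/729*2/3 = 1624/6561
  d_4[S] = 214/729*2/9 + 55/243*1/3 + 19/81*2/9 + 179/729*1/9 = 1444/6561
d_4 = (P=1652/6561, Q=1841/6561, R=1624/6561, S=1444/6561)

Answer: 1652/6561 1841/6561 1624/6561 1444/6561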